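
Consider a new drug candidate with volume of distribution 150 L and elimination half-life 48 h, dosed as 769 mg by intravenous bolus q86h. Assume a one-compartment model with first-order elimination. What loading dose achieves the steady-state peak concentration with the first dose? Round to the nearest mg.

f = (1/2)^(86/48) ≈ 0.288838; accumulation ratio R = 1/(1−f) ≈ 1.40615.
Loading dose to hit Cmax,ss on first dose: D_load = D_maint·R ≈ 769 × 1.40615 ≈ 1081.33 mg.

1081 mg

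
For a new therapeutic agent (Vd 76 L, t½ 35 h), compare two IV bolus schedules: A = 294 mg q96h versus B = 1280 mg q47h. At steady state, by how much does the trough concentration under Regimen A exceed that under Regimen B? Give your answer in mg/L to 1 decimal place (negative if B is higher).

Regimen A: f = (1/2)^(96/35) ≈ 0.1494; Cmin,ss = (294/76)·f/(1−f) ≈ 0.679 mg/L.
Regimen B: f = (1/2)^(47/35) ≈ 0.3942; Cmin,ss = (1280/76)·f/(1−f) ≈ 10.959 mg/L.
Difference ≈ 0.679 − 10.959 ≈ -10.280 mg/L.

-10.3 mg/L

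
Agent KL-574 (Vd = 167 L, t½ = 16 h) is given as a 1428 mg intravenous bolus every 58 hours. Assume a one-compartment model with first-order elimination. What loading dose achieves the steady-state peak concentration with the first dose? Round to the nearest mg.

f = (1/2)^(58/16) ≈ 0.081052; accumulation ratio R = 1/(1−f) ≈ 1.08820.
Loading dose to hit Cmax,ss on first dose: D_load = D_maint·R ≈ 1428 × 1.08820 ≈ 1553.95 mg.

1554 mg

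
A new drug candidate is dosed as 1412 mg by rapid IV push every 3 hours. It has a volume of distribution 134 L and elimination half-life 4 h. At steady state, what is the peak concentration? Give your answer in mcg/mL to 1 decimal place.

τ/t½ = 3/4 ≈ 0.75, so fraction remaining f = (1/2)^(3/4) ≈ 0.5946.
Accumulation ratio R = 1/(1 − f) ≈ 1/0.4054 ≈ 2.4667.
Single-dose peak C₀ = D/Vd = 1412/134 ≈ 10.537 mcg/mL.
Steady-state peak Cmax,ss = C₀·R ≈ 10.537 × 2.4667 ≈ 25.992 mcg/mL.

26.0 mcg/mL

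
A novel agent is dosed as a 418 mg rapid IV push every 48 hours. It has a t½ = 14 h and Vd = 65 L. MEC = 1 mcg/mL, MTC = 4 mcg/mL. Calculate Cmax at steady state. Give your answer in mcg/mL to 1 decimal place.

7.1 mcg/mL

τ/t½ = 48/14 ≈ 3.4286, so fraction remaining f = (1/2)^(48/14) ≈ 0.0929.
At steady state, accumulation factor R = 1/(1 − e^(−kτ)) ≈ 1.1024.
Single-dose peak C₀ = D/Vd = 418/65 ≈ 6.431 mcg/mL.
Steady-state peak Cmax,ss = C₀·R ≈ 6.431 × 1.1024 ≈ 7.090 mcg/mL.
Peak 7.1 mcg/mL vs MTC 4 mcg/mL: exceeds toxic threshold.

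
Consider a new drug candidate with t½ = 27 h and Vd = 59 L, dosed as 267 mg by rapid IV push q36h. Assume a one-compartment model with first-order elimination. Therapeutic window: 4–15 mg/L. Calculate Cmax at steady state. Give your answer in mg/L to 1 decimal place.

Over one 36-h interval, 36/27 ≈ 1.3333 half-lives elapse, leaving f ≈ 0.3969 of each dose.
At steady state, accumulation factor R = 1/(1 − e^(−kτ)) ≈ 1.6581.
Single-dose peak C₀ = D/Vd = 267/59 ≈ 4.525 mg/L.
Steady-state peak Cmax,ss = C₀·R ≈ 4.525 × 1.6581 ≈ 7.503 mg/L.
Peak 7.5 mg/L vs MTC 15 mg/L: below toxic threshold.

7.5 mg/L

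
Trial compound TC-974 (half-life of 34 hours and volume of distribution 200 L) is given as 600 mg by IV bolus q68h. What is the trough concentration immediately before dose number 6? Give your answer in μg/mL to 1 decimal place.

1.0 μg/mL

f = (1/2)^(τ/t½) = (1/2)^(68/34) ≈ 0.2500.
C₀ = D/Vd = 600/200 ≈ 3.000 μg/mL.
Before the 6th dose, 5 doses have been given. Superposition: Cmin = C₀·(f + f² + … + f^5).
≈ 3.000 × (0.2500 + 0.0625 + 0.0156 + 0.0039 + 0.0010) ≈ 3.000 × 0.3330 ≈ 0.999 μg/mL.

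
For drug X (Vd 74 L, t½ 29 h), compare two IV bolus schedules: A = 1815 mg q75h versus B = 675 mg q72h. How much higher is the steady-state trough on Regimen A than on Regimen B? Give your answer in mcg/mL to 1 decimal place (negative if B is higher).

Regimen A: f = (1/2)^(75/29) ≈ 0.1665; Cmin,ss = (1815/74)·f/(1−f) ≈ 4.900 mcg/mL.
Regimen B: f = (1/2)^(72/29) ≈ 0.1789; Cmin,ss = (675/74)·f/(1−f) ≈ 1.987 mcg/mL.
Difference ≈ 4.900 − 1.987 ≈ 2.913 mcg/mL.

2.9 mcg/mL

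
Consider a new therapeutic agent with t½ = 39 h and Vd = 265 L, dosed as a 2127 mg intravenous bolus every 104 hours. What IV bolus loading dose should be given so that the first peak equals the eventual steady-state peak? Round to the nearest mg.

2525 mg

f = (1/2)^(104/39) ≈ 0.157490; accumulation ratio R = 1/(1−f) ≈ 1.18693.
Loading dose to hit Cmax,ss on first dose: D_load = D_maint·R ≈ 2127 × 1.18693 ≈ 2524.60 mg.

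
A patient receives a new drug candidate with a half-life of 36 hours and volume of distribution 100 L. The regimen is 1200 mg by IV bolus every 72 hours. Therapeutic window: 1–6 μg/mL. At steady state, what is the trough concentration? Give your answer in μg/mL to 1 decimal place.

4.0 μg/mL

The dosing interval is 2 half-lives, so f = 2^(−2) = 0.25.
Accumulation ratio R = 1/(1 − f) = 1/0.75 = 4/3.
Single-dose peak C₀ = D/Vd = 1200/100 = 12 μg/mL.
Steady-state peak Cmax,ss = C₀·R = 12 × 4/3 ≈ 16.000 μg/mL.
Steady-state trough Cmin,ss = Cmax,ss·f ≈ 16.000 × 0.25 ≈ 4.000 μg/mL.
Trough 4.0 μg/mL vs MEC 1 μg/mL: adequate.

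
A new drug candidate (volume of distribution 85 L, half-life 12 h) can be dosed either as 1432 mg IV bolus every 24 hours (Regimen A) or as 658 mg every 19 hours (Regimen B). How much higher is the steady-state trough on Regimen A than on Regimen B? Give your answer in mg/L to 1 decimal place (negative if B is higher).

1.7 mg/L

Regimen A: f = (1/2)^(24/12) ≈ 0.2500; Cmin,ss = (1432/85)·f/(1−f) ≈ 5.616 mg/L.
Regimen B: f = (1/2)^(19/12) ≈ 0.3337; Cmin,ss = (658/85)·f/(1−f) ≈ 3.877 mg/L.
Difference ≈ 5.616 − 3.877 ≈ 1.739 mg/L.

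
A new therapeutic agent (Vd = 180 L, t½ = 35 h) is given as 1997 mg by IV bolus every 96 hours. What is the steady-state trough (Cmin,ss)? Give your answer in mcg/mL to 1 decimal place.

1.9 mcg/mL

Over one 96-h interval, 96/35 ≈ 2.7429 half-lives elapse, leaving f ≈ 0.1494 of each dose.
Accumulation ratio R = 1/(1 − f) ≈ 1/0.8506 ≈ 1.1756.
Single-dose peak C₀ = D/Vd = 1997/180 ≈ 11.094 mcg/mL.
Steady-state peak Cmax,ss = C₀·R ≈ 11.094 × 1.1756 ≈ 13.042 mcg/mL.
Steady-state trough Cmin,ss = Cmax,ss·f ≈ 13.042 × 0.1494 ≈ 1.948 mcg/mL.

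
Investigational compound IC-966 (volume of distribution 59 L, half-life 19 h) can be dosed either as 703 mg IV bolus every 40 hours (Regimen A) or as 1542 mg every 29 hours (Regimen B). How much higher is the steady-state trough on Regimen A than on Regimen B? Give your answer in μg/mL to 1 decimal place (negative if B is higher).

-10.3 μg/mL

Regimen A: f = (1/2)^(40/19) ≈ 0.2324; Cmin,ss = (703/59)·f/(1−f) ≈ 3.607 μg/mL.
Regimen B: f = (1/2)^(29/19) ≈ 0.3472; Cmin,ss = (1542/59)·f/(1−f) ≈ 13.901 μg/mL.
Difference ≈ 3.607 − 13.901 ≈ -10.294 μg/mL.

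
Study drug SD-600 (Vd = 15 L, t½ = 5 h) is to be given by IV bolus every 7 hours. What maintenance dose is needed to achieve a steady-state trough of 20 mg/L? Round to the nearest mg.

492 mg

τ/t½ = 7/5 ≈ 1.4, so f = (1/2)^(7/5) ≈ 0.378929.
Cmin,ss = (D/Vd)·f/(1−f), so D = Cmin,ss·Vd·(1−f)/f.
D = 20 × 15 × (1−f)/f ≈ 20 × 15 × 1.63902 ≈ 491.71 mg.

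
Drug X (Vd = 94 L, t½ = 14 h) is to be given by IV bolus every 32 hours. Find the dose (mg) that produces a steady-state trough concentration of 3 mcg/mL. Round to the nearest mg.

1093 mg

τ/t½ = 32/14 ≈ 2.2857, so f = (1/2)^(32/14) ≈ 0.205084.
Cmin,ss = (D/Vd)·f/(1−f), so D = Cmin,ss·Vd·(1−f)/f.
D = 3 × 94 × (1−f)/f ≈ 3 × 94 × 3.87605 ≈ 1093.05 mg.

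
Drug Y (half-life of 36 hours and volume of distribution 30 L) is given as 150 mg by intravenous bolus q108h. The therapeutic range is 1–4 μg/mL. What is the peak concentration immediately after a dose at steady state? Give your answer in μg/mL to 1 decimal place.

τ = 108 h = 3 half-lives, so f = (1/2)^3 = 0.125.
At steady state, R = 1/(1 − 0.125) = 8/7.
Single-dose peak C₀ = D/Vd = 150/30 = 5 μg/mL.
Steady-state peak Cmax,ss = C₀·R = 5 × 8/7 ≈ 5.714 μg/mL.
Peak 5.7 μg/mL vs MTC 4 μg/mL: exceeds toxic threshold.

5.7 μg/mL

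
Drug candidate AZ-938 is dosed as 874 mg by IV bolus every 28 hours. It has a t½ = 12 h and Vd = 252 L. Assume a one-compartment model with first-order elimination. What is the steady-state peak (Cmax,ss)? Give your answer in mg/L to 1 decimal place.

k = ln2/t½ = ln2/12 ≈ 0.057762 h⁻¹; fraction remaining f = e^(−kτ) = e^(−0.057762×28) ≈ 0.1984.
At steady state, accumulation factor R = 1/(1 − e^(−kτ)) ≈ 1.2475.
Each bolus raises the concentration by D/Vd = 874/252 ≈ 3.468 mg/L.
Steady-state peak Cmax,ss = C₀·R ≈ 3.468 × 1.2475 ≈ 4.326 mg/L.

4.3 mg/L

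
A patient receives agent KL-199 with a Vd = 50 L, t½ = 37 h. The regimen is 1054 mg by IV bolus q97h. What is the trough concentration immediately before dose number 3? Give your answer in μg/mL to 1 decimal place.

4.0 μg/mL

f = (1/2)^(τ/t½) = (1/2)^(97/37) ≈ 0.1625.
C₀ = D/Vd = 1054/50 ≈ 21.080 μg/mL.
Before the 3rd dose, 2 doses have been given. Superposition: Cmin = C₀·(f + f²).
≈ 21.080 × (0.1625 + 0.0264) ≈ 21.080 × 0.1889 ≈ 3.982 μg/mL.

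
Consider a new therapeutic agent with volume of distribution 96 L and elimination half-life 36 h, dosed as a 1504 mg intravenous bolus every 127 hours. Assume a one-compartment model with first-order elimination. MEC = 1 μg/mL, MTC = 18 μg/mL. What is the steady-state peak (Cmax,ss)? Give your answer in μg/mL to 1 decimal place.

17.2 μg/mL

τ/t½ = 127/36 ≈ 3.5278, so fraction remaining f = (1/2)^(127/36) ≈ 0.0867.
At steady state, accumulation factor R = 1/(1 − e^(−kτ)) ≈ 1.0949.
Single-dose peak C₀ = D/Vd = 1504/96 ≈ 15.667 μg/mL.
Cmax,ss = C₀/(1 − f) ≈ 15.667/0.9133 ≈ 17.154 μg/mL.
Peak 17.2 μg/mL vs MTC 18 μg/mL: below toxic threshold.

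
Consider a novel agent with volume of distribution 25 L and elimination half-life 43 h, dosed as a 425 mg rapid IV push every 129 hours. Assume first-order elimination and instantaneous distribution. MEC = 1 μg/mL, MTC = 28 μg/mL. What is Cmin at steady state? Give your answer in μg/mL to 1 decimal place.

2.4 μg/mL

The dosing interval is 3 half-lives, so f = 2^(−3) = 0.125.
At steady state, R = 1/(1 − 0.125) = 8/7.
Single-dose peak C₀ = D/Vd = 425/25 = 17 μg/mL.
Steady-state peak Cmax,ss = C₀·R = 17 × 8/7 ≈ 19.429 μg/mL.
Steady-state trough Cmin,ss = Cmax,ss·f ≈ 19.429 × 0.125 ≈ 2.429 μg/mL.
Trough 2.4 μg/mL vs MEC 1 μg/mL: adequate.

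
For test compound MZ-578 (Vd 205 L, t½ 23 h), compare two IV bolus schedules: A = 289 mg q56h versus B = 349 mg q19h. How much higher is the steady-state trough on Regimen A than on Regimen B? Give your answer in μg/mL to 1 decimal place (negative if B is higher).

Regimen A: f = (1/2)^(56/23) ≈ 0.1850; Cmin,ss = (289/205)·f/(1−f) ≈ 0.320 μg/mL.
Regimen B: f = (1/2)^(19/23) ≈ 0.5641; Cmin,ss = (349/205)·f/(1−f) ≈ 2.203 μg/mL.
Difference ≈ 0.320 − 2.203 ≈ -1.883 μg/mL.

-1.9 μg/mL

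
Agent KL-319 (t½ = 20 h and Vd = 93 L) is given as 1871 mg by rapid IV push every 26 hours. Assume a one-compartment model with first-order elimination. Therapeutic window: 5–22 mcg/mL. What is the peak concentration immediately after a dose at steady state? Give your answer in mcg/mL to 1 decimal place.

33.9 mcg/mL

Over one 26-h interval, 26/20 ≈ 1.3 half-lives elapse, leaving f ≈ 0.4061 of each dose.
Accumulation ratio R = 1/(1 − f) ≈ 1/0.5939 ≈ 1.6838.
Single-dose peak C₀ = D/Vd = 1871/93 ≈ 20.118 mcg/mL.
Cmax,ss = C₀/(1 − f) ≈ 20.118/0.5939 ≈ 33.874 mcg/mL.
Peak 33.9 mcg/mL vs MTC 22 mcg/mL: exceeds toxic threshold.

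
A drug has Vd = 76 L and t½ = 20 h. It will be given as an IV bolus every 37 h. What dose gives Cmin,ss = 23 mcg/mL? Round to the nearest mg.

τ/t½ = 37/20 ≈ 1.85, so f = (1/2)^(37/20) ≈ 0.277392.
Cmin,ss = (D/Vd)·f/(1−f), so D = Cmin,ss·Vd·(1−f)/f.
D = 23 × 76 × (1−f)/f ≈ 23 × 76 × 2.60501 ≈ 4553.56 mg.

4554 mg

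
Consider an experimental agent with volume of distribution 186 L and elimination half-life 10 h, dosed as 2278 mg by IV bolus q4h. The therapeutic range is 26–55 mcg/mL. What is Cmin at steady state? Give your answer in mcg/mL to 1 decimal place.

38.3 mcg/mL

Over one 4-h interval, 4/10 ≈ 0.4 half-lives elapse, leaving f ≈ 0.7579 of each dose.
Accumulation ratio R = 1/(1 − f) ≈ 1/0.2421 ≈ 4.1305.
Each bolus raises the concentration by D/Vd = 2278/186 ≈ 12.247 mcg/mL.
Cmax,ss = C₀/(1 − f) ≈ 12.247/0.2421 ≈ 50.587 mcg/mL.
One interval later, Cmin,ss = Cmax,ss·e^(−kτ) ≈ 50.587 × 0.7579 ≈ 38.340 mcg/mL.
Trough 38.3 mcg/mL vs MEC 26 mcg/mL: adequate.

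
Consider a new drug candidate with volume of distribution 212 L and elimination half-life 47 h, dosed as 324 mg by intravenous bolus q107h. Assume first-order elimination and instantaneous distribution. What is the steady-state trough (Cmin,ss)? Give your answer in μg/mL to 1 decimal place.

k = ln2/t½ = ln2/47 ≈ 0.014748 h⁻¹; fraction remaining f = e^(−kτ) = e^(−0.014748×107) ≈ 0.2064.
Single-dose peak C₀ = D/Vd = 324/212 ≈ 1.528 μg/mL.
Steady-state trough Cmin,ss = C₀·f/(1−f) ≈ 1.528 × 0.2064/0.7936 ≈ 0.397 μg/mL.

0.4 μg/mL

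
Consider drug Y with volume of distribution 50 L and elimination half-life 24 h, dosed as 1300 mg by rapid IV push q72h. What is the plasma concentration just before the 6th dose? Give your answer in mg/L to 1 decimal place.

f = (1/2)^(τ/t½) = (1/2)^(72/24) ≈ 0.1250.
C₀ = D/Vd = 1300/50 ≈ 26.000 mg/L.
Before the 6th dose, 5 doses have been given. Superposition: Cmin = C₀·(f + f² + … + f^5).
≈ 26.000 × (0.1250 + 0.0156 + 0.0020 + 0.0002 + 0.0000) ≈ 26.000 × 0.1428 ≈ 3.713 mg/L.

3.7 mg/L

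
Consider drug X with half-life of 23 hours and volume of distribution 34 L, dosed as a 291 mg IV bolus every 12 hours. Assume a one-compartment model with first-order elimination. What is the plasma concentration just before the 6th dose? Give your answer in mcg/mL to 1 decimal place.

16.4 mcg/mL

f = (1/2)^(τ/t½) = (1/2)^(12/23) ≈ 0.6965.
C₀ = D/Vd = 291/34 ≈ 8.559 mcg/mL.
Before the 6th dose, 5 doses have been given. Superposition: Cmin = C₀·(f + f² + … + f^5).
≈ 8.559 × (0.6965 + 0.4851 + 0.3379 + 0.2353 + 0.1639) ≈ 8.559 × 1.9187 ≈ 16.422 mcg/mL.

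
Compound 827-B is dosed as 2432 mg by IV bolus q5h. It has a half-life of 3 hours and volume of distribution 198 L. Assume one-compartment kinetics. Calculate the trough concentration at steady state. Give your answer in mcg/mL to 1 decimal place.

τ/t½ = 5/3 ≈ 1.6667, so fraction remaining f = (1/2)^(5/3) ≈ 0.3150.
Accumulation ratio R = 1/(1 − f) ≈ 1/0.6850 ≈ 1.4599.
Each bolus raises the concentration by D/Vd = 2432/198 ≈ 12.283 mcg/mL.
Steady-state peak Cmax,ss = C₀·R ≈ 12.283 × 1.4599 ≈ 17.932 mcg/mL.
Steady-state trough Cmin,ss = Cmax,ss·f ≈ 17.932 × 0.3150 ≈ 5.649 mcg/mL.

5.6 mcg/mL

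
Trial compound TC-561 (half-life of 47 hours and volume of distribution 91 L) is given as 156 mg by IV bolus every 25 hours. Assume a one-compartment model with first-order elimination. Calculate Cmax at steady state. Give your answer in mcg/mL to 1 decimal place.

5.6 mcg/mL

Over one 25-h interval, 25/47 ≈ 0.53191 half-lives elapse, leaving f ≈ 0.6916 of each dose.
At steady state, accumulation factor R = 1/(1 − e^(−kτ)) ≈ 3.2425.
Single-dose peak C₀ = D/Vd = 156/91 ≈ 1.714 mcg/mL.
Steady-state peak Cmax,ss = C₀·R ≈ 1.714 × 3.2425 ≈ 5.558 mcg/mL.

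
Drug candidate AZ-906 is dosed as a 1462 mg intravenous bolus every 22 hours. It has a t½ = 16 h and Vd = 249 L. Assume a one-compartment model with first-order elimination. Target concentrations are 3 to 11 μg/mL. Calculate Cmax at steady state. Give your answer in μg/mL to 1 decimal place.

Over one 22-h interval, 22/16 ≈ 1.375 half-lives elapse, leaving f ≈ 0.3856 of each dose.
Accumulation ratio R = 1/(1 − f) ≈ 1/0.6144 ≈ 1.6276.
Each bolus raises the concentration by D/Vd = 1462/249 ≈ 5.871 μg/mL.
Steady-state peak Cmax,ss = C₀·R ≈ 5.871 × 1.6276 ≈ 9.556 μg/mL.
Peak 9.6 μg/mL vs MTC 11 μg/mL: below toxic threshold.

9.6 μg/mL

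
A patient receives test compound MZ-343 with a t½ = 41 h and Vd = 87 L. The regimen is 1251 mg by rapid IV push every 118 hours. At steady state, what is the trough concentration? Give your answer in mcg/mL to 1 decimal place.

2.3 mcg/mL

Over one 118-h interval, 118/41 ≈ 2.878 half-lives elapse, leaving f ≈ 0.1360 of each dose.
Accumulation ratio R = 1/(1 − f) ≈ 1/0.8640 ≈ 1.1574.
Each bolus raises the concentration by D/Vd = 1251/87 ≈ 14.379 mcg/mL.
Steady-state peak Cmax,ss = C₀·R ≈ 14.379 × 1.1574 ≈ 16.642 mcg/mL.
Steady-state trough Cmin,ss = Cmax,ss·f ≈ 16.642 × 0.1360 ≈ 2.263 mcg/mL.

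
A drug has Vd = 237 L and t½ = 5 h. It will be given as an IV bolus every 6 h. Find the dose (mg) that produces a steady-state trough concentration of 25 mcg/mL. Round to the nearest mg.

7687 mg

τ/t½ = 6/5 ≈ 1.2, so f = (1/2)^(6/5) ≈ 0.435275.
Cmin,ss = (D/Vd)·f/(1−f), so D = Cmin,ss·Vd·(1−f)/f.
D = 25 × 237 × (1−f)/f ≈ 25 × 237 × 1.29740 ≈ 7687.10 mg.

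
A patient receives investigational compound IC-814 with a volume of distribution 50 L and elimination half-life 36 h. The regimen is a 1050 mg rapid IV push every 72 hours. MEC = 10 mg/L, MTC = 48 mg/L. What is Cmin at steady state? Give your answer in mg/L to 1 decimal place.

7.0 mg/L

The dosing interval is 2 half-lives, so f = 2^(−2) = 0.25.
At steady state, R = 1/(1 − 0.25) = 4/3.
Single-dose peak C₀ = D/Vd = 1050/50 = 21 mg/L.
Steady-state peak Cmax,ss = C₀·R = 21 × 4/3 ≈ 28.000 mg/L.
Steady-state trough Cmin,ss = Cmax,ss·f ≈ 28.000 × 0.25 ≈ 7.000 mg/L.
Trough 7.0 mg/L vs MEC 10 mg/L: subtherapeutic.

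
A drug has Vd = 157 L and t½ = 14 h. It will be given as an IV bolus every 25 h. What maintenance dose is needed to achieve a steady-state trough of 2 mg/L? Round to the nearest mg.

τ/t½ = 25/14 ≈ 1.7857, so f = (1/2)^(25/14) ≈ 0.290032.
Cmin,ss = (D/Vd)·f/(1−f), so D = Cmin,ss·Vd·(1−f)/f.
D = 2 × 157 × (1−f)/f ≈ 2 × 157 × 2.44790 ≈ 768.64 mg.

769 mg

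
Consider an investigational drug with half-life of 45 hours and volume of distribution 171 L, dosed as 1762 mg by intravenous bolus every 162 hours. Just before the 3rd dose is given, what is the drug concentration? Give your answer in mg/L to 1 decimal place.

0.9 mg/L

f = (1/2)^(τ/t½) = (1/2)^(162/45) ≈ 0.0825.
C₀ = D/Vd = 1762/171 ≈ 10.304 mg/L.
Before the 3rd dose, 2 doses have been given. Superposition: Cmin = C₀·(f + f²).
≈ 10.304 × (0.0825 + 0.0068) ≈ 10.304 × 0.0893 ≈ 0.920 mg/L.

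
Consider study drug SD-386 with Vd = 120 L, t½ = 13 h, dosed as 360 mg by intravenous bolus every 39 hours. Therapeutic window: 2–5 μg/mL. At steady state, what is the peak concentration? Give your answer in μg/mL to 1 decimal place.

3.4 μg/mL

The dosing interval is 3 half-lives, so f = 2^(−3) = 0.125.
Accumulation ratio R = 1/(1 − f) = 1/0.875 = 8/7.
Single-dose peak C₀ = D/Vd = 360/120 = 3 μg/mL.
Steady-state peak Cmax,ss = C₀·R = 3 × 8/7 ≈ 3.429 μg/mL.
Peak 3.4 μg/mL vs MTC 5 μg/mL: below toxic threshold.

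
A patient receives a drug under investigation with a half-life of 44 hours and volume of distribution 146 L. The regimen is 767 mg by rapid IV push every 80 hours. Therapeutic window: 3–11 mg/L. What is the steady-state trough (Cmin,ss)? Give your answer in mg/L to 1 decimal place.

2.1 mg/L

τ/t½ = 80/44 ≈ 1.8182, so fraction remaining f = (1/2)^(80/44) ≈ 0.2836.
Each bolus raises the concentration by D/Vd = 767/146 ≈ 5.253 mg/L.
Steady-state trough Cmin,ss = C₀·f/(1−f) ≈ 5.253 × 0.2836/0.7164 ≈ 2.079 mg/L.
Trough 2.1 mg/L vs MEC 3 mg/L: subtherapeutic.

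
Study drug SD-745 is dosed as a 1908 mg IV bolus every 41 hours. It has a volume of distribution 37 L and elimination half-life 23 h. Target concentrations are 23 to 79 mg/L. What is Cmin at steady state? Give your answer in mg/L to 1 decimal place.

21.1 mg/L

k = ln2/t½ = ln2/23 ≈ 0.030137 h⁻¹; fraction remaining f = e^(−kτ) = e^(−0.030137×41) ≈ 0.2907.
Each bolus raises the concentration by D/Vd = 1908/37 ≈ 51.568 mg/L.
Steady-state trough Cmin,ss = C₀·f/(1−f) ≈ 51.568 × 0.2907/0.7093 ≈ 21.135 mg/L.
Trough 21.1 mg/L vs MEC 23 mg/L: subtherapeutic.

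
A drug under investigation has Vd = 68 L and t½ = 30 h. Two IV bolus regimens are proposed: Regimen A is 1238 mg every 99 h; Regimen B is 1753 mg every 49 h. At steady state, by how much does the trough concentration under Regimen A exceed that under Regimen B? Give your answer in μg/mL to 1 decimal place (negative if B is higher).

Regimen A: f = (1/2)^(99/30) ≈ 0.1015; Cmin,ss = (1238/68)·f/(1−f) ≈ 2.057 μg/mL.
Regimen B: f = (1/2)^(49/30) ≈ 0.3223; Cmin,ss = (1753/68)·f/(1−f) ≈ 12.260 μg/mL.
Difference ≈ 2.057 − 12.260 ≈ -10.203 μg/mL.

-10.2 μg/mL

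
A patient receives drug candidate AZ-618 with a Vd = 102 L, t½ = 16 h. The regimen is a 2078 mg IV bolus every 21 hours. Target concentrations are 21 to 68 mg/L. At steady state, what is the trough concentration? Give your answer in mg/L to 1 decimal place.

τ/t½ = 21/16 ≈ 1.3125, so fraction remaining f = (1/2)^(21/16) ≈ 0.4026.
Each bolus raises the concentration by D/Vd = 2078/102 ≈ 20.373 mg/L.
Steady-state trough Cmin,ss = C₀·f/(1−f) ≈ 20.373 × 0.4026/0.5974 ≈ 13.730 mg/L.
Trough 13.7 mg/L vs MEC 21 mg/L: subtherapeutic.

13.7 mg/L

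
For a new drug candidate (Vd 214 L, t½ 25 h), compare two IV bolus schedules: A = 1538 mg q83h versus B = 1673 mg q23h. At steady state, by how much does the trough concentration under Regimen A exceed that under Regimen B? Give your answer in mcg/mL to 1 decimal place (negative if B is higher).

-8.0 mcg/mL

Regimen A: f = (1/2)^(83/25) ≈ 0.1001; Cmin,ss = (1538/214)·f/(1−f) ≈ 0.799 mcg/mL.
Regimen B: f = (1/2)^(23/25) ≈ 0.5285; Cmin,ss = (1673/214)·f/(1−f) ≈ 8.763 mcg/mL.
Difference ≈ 0.799 − 8.763 ≈ -7.964 mcg/mL.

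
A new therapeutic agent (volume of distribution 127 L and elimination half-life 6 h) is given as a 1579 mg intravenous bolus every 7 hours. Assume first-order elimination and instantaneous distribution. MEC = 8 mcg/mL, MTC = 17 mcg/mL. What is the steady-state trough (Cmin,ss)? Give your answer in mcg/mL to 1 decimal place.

k = ln2/t½ = ln2/6 ≈ 0.115525 h⁻¹; fraction remaining f = e^(−kτ) = e^(−0.115525×7) ≈ 0.4454.
Each bolus raises the concentration by D/Vd = 1579/127 ≈ 12.433 mcg/mL.
Steady-state trough Cmin,ss = C₀·f/(1−f) ≈ 12.433 × 0.4454/0.5546 ≈ 9.985 mcg/mL.
Trough 10.0 mcg/mL vs MEC 8 mcg/mL: adequate.

10.0 mcg/mL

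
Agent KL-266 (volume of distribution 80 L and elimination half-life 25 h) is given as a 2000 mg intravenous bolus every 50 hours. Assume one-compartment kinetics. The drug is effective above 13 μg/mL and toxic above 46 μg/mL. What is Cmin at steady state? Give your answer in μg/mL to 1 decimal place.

τ = 50 h = 2 half-lives, so f = (1/2)^2 = 0.25.
Accumulation ratio R = 1/(1 − f) = 1/0.75 = 4/3.
Single-dose peak C₀ = D/Vd = 2000/80 = 25 μg/mL.
Steady-state peak Cmax,ss = C₀·R = 25 × 4/3 ≈ 33.333 μg/mL.
Steady-state trough Cmin,ss = Cmax,ss·f ≈ 33.333 × 0.25 ≈ 8.333 μg/mL.
Trough 8.3 μg/mL vs MEC 13 μg/mL: subtherapeutic.

8.3 μg/mL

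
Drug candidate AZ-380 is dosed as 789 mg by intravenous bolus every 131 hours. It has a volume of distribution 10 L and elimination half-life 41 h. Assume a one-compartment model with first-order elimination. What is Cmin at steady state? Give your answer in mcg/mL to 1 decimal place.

Over one 131-h interval, 131/41 ≈ 3.1951 half-lives elapse, leaving f ≈ 0.1092 of each dose.
At steady state, accumulation factor R = 1/(1 − e^(−kτ)) ≈ 1.1226.
Each bolus raises the concentration by D/Vd = 789/10 ≈ 78.900 mcg/mL.
Steady-state peak Cmax,ss = C₀·R ≈ 78.900 × 1.1226 ≈ 88.573 mcg/mL.
One interval later, Cmin,ss = Cmax,ss·e^(−kτ) ≈ 88.573 × 0.1092 ≈ 9.672 mcg/mL.

9.7 mcg/mL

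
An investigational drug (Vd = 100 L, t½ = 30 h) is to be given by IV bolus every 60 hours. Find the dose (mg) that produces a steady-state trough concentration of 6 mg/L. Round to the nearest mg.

1800 mg

τ/t½ = 60/30 ≈ 2, so f = (1/2)^(60/30) ≈ 0.250000.
Cmin,ss = (D/Vd)·f/(1−f), so D = Cmin,ss·Vd·(1−f)/f.
D = 6 × 100 × (1−f)/f ≈ 6 × 100 × 3.00000 ≈ 1800.00 mg.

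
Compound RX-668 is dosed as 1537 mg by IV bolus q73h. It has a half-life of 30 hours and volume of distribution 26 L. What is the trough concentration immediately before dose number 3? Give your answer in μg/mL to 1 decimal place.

13.0 μg/mL

f = (1/2)^(τ/t½) = (1/2)^(73/30) ≈ 0.1851.
C₀ = D/Vd = 1537/26 ≈ 59.115 μg/mL.
Before the 3rd dose, 2 doses have been given. Superposition: Cmin = C₀·(f + f²).
≈ 59.115 × (0.1851 + 0.0343) ≈ 59.115 × 0.2194 ≈ 12.970 μg/mL.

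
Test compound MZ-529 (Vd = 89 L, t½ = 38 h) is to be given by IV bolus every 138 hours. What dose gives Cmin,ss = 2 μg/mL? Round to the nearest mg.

τ/t½ = 138/38 ≈ 3.6316, so f = (1/2)^(138/38) ≈ 0.080684.
Cmin,ss = (D/Vd)·f/(1−f), so D = Cmin,ss·Vd·(1−f)/f.
D = 2 × 89 × (1−f)/f ≈ 2 × 89 × 11.39403 ≈ 2028.14 mg.

2028 mg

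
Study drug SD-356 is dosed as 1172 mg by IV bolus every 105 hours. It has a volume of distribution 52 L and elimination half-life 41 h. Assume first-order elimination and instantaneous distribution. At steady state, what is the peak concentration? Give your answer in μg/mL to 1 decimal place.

k = ln2/t½ = ln2/41 ≈ 0.016906 h⁻¹; fraction remaining f = e^(−kτ) = e^(−0.016906×105) ≈ 0.1695.
At steady state, accumulation factor R = 1/(1 − e^(−kτ)) ≈ 1.2041.
Single-dose peak C₀ = D/Vd = 1172/52 ≈ 22.538 μg/mL.
Steady-state peak Cmax,ss = C₀·R ≈ 22.538 × 1.2041 ≈ 27.138 μg/mL.

27.1 μg/mL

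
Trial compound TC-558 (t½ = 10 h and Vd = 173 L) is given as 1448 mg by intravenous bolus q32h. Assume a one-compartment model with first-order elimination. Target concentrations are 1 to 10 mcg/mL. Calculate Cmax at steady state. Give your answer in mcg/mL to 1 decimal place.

τ/t½ = 32/10 ≈ 3.2, so fraction remaining f = (1/2)^(32/10) ≈ 0.1088.
At steady state, accumulation factor R = 1/(1 − e^(−kτ)) ≈ 1.1221.
Single-dose peak C₀ = D/Vd = 1448/173 ≈ 8.370 mcg/mL.
Cmax,ss = C₀/(1 − f) ≈ 8.370/0.8912 ≈ 9.392 mcg/mL.
Peak 9.4 mcg/mL vs MTC 10 mcg/mL: below toxic threshold.

9.4 mcg/mL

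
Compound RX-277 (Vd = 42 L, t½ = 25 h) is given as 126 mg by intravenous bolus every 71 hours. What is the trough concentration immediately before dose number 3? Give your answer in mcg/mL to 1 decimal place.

0.5 mcg/mL

f = (1/2)^(τ/t½) = (1/2)^(71/25) ≈ 0.1397.
C₀ = D/Vd = 126/42 ≈ 3.000 mcg/mL.
Before the 3rd dose, 2 doses have been given. Superposition: Cmin = C₀·(f + f²).
≈ 3.000 × (0.1397 + 0.0195) ≈ 3.000 × 0.1592 ≈ 0.478 mcg/mL.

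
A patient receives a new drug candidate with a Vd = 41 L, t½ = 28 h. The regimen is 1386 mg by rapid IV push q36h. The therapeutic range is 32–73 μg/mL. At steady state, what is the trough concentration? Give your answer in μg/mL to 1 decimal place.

Over one 36-h interval, 36/28 ≈ 1.2857 half-lives elapse, leaving f ≈ 0.4102 of each dose.
Accumulation ratio R = 1/(1 − f) ≈ 1/0.5898 ≈ 1.6955.
Single-dose peak C₀ = D/Vd = 1386/41 ≈ 33.805 μg/mL.
Steady-state peak Cmax,ss = C₀·R ≈ 33.805 × 1.6955 ≈ 57.316 μg/mL.
One interval later, Cmin,ss = Cmax,ss·e^(−kτ) ≈ 57.316 × 0.4102 ≈ 23.511 μg/mL.
Trough 23.5 μg/mL vs MEC 32 μg/mL: subtherapeutic.

23.5 μg/mL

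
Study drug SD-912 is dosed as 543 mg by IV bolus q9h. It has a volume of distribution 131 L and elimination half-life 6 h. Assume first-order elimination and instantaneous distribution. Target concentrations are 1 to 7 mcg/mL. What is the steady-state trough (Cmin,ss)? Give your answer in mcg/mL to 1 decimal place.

2.3 mcg/mL

Over one 9-h interval, 9/6 ≈ 1.5 half-lives elapse, leaving f ≈ 0.3536 of each dose.
At steady state, accumulation factor R = 1/(1 − e^(−kτ)) ≈ 1.5470.
Single-dose peak C₀ = D/Vd = 543/131 ≈ 4.145 mcg/mL.
Steady-state peak Cmax,ss = C₀·R ≈ 4.145 × 1.5470 ≈ 6.412 mcg/mL.
One interval later, Cmin,ss = Cmax,ss·e^(−kτ) ≈ 6.412 × 0.3536 ≈ 2.267 mcg/mL.
Trough 2.3 mcg/mL vs MEC 1 mcg/mL: adequate.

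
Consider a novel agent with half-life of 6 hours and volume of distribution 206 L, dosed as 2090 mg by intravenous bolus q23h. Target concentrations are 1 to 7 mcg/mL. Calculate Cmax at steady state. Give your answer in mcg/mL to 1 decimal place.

Over one 23-h interval, 23/6 ≈ 3.8333 half-lives elapse, leaving f ≈ 0.0702 of each dose.
At steady state, accumulation factor R = 1/(1 − e^(−kτ)) ≈ 1.0755.
Each bolus raises the concentration by D/Vd = 2090/206 ≈ 10.146 mcg/mL.
Steady-state peak Cmax,ss = C₀·R ≈ 10.146 × 1.0755 ≈ 10.912 mcg/mL.
Peak 10.9 mcg/mL vs MTC 7 mcg/mL: exceeds toxic threshold.

10.9 mcg/mL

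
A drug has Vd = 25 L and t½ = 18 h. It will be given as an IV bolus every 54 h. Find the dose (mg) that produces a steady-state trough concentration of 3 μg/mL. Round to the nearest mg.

τ/t½ = 54/18 ≈ 3, so f = (1/2)^(54/18) ≈ 0.125000.
Cmin,ss = (D/Vd)·f/(1−f), so D = Cmin,ss·Vd·(1−f)/f.
D = 3 × 25 × (1−f)/f ≈ 3 × 25 × 7.00000 ≈ 525.00 mg.

525 mg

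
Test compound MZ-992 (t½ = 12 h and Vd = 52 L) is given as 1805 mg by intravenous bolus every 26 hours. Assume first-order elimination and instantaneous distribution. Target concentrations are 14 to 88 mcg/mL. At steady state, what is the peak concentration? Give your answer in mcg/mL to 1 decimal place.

44.7 mcg/mL

k = ln2/t½ = ln2/12 ≈ 0.057762 h⁻¹; fraction remaining f = e^(−kτ) = e^(−0.057762×26) ≈ 0.2227.
At steady state, accumulation factor R = 1/(1 − e^(−kτ)) ≈ 1.2865.
Single-dose peak C₀ = D/Vd = 1805/52 ≈ 34.712 mcg/mL.
Steady-state peak Cmax,ss = C₀·R ≈ 34.712 × 1.2865 ≈ 44.657 mcg/mL.
Peak 44.7 mcg/mL vs MTC 88 mcg/mL: below toxic threshold.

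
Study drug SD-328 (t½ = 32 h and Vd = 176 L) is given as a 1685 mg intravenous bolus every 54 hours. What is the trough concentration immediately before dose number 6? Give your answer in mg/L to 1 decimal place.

f = (1/2)^(τ/t½) = (1/2)^(54/32) ≈ 0.3105.
C₀ = D/Vd = 1685/176 ≈ 9.574 mg/L.
Before the 6th dose, 5 doses have been given. Superposition: Cmin = C₀·(f + f² + … + f^5).
≈ 9.574 × (0.3105 + 0.0964 + 0.0299 + 0.0093 + 0.0029) ≈ 9.574 × 0.4490 ≈ 4.299 mg/L.

4.3 mg/L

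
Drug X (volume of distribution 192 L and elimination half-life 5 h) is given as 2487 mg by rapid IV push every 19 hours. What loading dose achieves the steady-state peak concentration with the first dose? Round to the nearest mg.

2679 mg

f = (1/2)^(19/5) ≈ 0.071794; accumulation ratio R = 1/(1−f) ≈ 1.07735.
Loading dose to hit Cmax,ss on first dose: D_load = D_maint·R ≈ 2487 × 1.07735 ≈ 2679.37 mg.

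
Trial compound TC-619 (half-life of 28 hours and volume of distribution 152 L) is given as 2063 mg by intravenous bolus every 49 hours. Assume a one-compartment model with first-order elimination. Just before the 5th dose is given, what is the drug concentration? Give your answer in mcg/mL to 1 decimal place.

5.7 mcg/mL

f = (1/2)^(τ/t½) = (1/2)^(49/28) ≈ 0.2973.
C₀ = D/Vd = 2063/152 ≈ 13.572 mcg/mL.
Before the 5th dose, 4 doses have been given. Superposition: Cmin = C₀·(f + f² + … + f^4).
≈ 13.572 × (0.2973 + 0.0884 + 0.0263 + 0.0078) ≈ 13.572 × 0.4198 ≈ 5.698 mcg/mL.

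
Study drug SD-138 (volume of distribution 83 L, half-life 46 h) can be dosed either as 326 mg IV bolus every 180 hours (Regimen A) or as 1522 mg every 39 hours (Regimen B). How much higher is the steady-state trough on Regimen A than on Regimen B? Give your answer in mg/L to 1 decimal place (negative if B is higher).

-22.6 mg/L

Regimen A: f = (1/2)^(180/46) ≈ 0.0664; Cmin,ss = (326/83)·f/(1−f) ≈ 0.279 mg/L.
Regimen B: f = (1/2)^(39/46) ≈ 0.5556; Cmin,ss = (1522/83)·f/(1−f) ≈ 22.926 mg/L.
Difference ≈ 0.279 − 22.926 ≈ -22.647 mg/L.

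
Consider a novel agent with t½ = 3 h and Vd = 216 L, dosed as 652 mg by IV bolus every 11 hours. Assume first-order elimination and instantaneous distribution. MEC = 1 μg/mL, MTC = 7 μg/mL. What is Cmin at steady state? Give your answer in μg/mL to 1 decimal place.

k = ln2/t½ = ln2/3 ≈ 0.231049 h⁻¹; fraction remaining f = e^(−kτ) = e^(−0.231049×11) ≈ 0.0787.
At steady state, accumulation factor R = 1/(1 − e^(−kτ)) ≈ 1.0854.
Each bolus raises the concentration by D/Vd = 652/216 ≈ 3.019 μg/mL.
Cmax,ss = C₀/(1 − f) ≈ 3.019/0.9213 ≈ 3.277 μg/mL.
Steady-state trough Cmin,ss = Cmax,ss·f ≈ 3.277 × 0.0787 ≈ 0.258 μg/mL.
Trough 0.3 μg/mL vs MEC 1 μg/mL: subtherapeutic.

0.3 μg/mL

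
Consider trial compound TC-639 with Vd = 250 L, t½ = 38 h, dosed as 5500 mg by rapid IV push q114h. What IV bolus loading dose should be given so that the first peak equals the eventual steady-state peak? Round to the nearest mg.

6286 mg

f = (1/2)^(114/38) ≈ 0.125000; accumulation ratio R = 1/(1−f) ≈ 1.14286.
Loading dose to hit Cmax,ss on first dose: D_load = D_maint·R ≈ 5500 × 1.14286 ≈ 6285.73 mg.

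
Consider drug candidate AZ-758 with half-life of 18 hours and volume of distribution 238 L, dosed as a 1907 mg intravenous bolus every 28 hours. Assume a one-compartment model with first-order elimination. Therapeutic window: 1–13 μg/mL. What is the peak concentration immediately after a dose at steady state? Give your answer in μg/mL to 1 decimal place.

12.1 μg/mL

k = ln2/t½ = ln2/18 ≈ 0.038508 h⁻¹; fraction remaining f = e^(−kτ) = e^(−0.038508×28) ≈ 0.3402.
Accumulation ratio R = 1/(1 − f) ≈ 1/0.6598 ≈ 1.5156.
Each bolus raises the concentration by D/Vd = 1907/238 ≈ 8.013 μg/mL.
Steady-state peak Cmax,ss = C₀·R ≈ 8.013 × 1.5156 ≈ 12.145 μg/mL.
Peak 12.1 μg/mL vs MTC 13 μg/mL: below toxic threshold.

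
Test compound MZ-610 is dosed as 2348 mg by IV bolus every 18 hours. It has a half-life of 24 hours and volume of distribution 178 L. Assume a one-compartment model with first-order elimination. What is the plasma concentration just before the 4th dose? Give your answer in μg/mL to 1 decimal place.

15.3 μg/mL

f = (1/2)^(τ/t½) = (1/2)^(18/24) ≈ 0.5946.
C₀ = D/Vd = 2348/178 ≈ 13.191 μg/mL.
Before the 4th dose, 3 doses have been given. Superposition: Cmin = C₀·(f + f² + … + f^3).
≈ 13.191 × (0.5946 + 0.3535 + 0.2102) ≈ 13.191 × 1.1583 ≈ 15.279 μg/mL.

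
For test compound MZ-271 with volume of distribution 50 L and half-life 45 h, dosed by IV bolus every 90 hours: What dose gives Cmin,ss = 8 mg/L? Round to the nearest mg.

τ/t½ = 90/45 ≈ 2, so f = (1/2)^(90/45) ≈ 0.250000.
Cmin,ss = (D/Vd)·f/(1−f), so D = Cmin,ss·Vd·(1−f)/f.
D = 8 × 50 × (1−f)/f ≈ 8 × 50 × 3.00000 ≈ 1200.00 mg.

1200 mg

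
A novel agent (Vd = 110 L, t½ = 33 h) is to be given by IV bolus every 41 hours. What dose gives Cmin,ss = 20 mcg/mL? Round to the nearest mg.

τ/t½ = 41/33 ≈ 1.2424, so f = (1/2)^(41/33) ≈ 0.422662.
Cmin,ss = (D/Vd)·f/(1−f), so D = Cmin,ss·Vd·(1−f)/f.
D = 20 × 110 × (1−f)/f ≈ 20 × 110 × 1.36596 ≈ 3005.11 mg.

3005 mg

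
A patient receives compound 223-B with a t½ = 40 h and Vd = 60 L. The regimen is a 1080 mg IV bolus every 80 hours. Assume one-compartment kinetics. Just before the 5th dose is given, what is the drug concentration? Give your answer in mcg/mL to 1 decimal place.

f = (1/2)^(τ/t½) = (1/2)^(80/40) ≈ 0.2500.
C₀ = D/Vd = 1080/60 ≈ 18.000 mcg/mL.
Before the 5th dose, 4 doses have been given. Superposition: Cmin = C₀·(f + f² + … + f^4).
≈ 18.000 × (0.2500 + 0.0625 + 0.0156 + 0.0039) ≈ 18.000 × 0.3320 ≈ 5.976 mcg/mL.

6.0 mcg/mL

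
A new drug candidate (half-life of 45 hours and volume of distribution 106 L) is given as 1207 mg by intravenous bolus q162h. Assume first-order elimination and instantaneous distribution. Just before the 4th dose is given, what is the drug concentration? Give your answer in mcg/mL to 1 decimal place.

f = (1/2)^(τ/t½) = (1/2)^(162/45) ≈ 0.0825.
C₀ = D/Vd = 1207/106 ≈ 11.387 mcg/mL.
Before the 4th dose, 3 doses have been given. Superposition: Cmin = C₀·(f + f² + … + f^3).
≈ 11.387 × (0.0825 + 0.0068 + 0.0006) ≈ 11.387 × 0.0899 ≈ 1.024 mcg/mL.

1.0 mcg/mL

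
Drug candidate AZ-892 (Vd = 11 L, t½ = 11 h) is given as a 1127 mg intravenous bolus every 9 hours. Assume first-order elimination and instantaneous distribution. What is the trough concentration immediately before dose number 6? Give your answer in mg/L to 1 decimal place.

126.4 mg/L

f = (1/2)^(τ/t½) = (1/2)^(9/11) ≈ 0.5672.
C₀ = D/Vd = 1127/11 ≈ 102.455 mg/L.
Before the 6th dose, 5 doses have been given. Superposition: Cmin = C₀·(f + f² + … + f^5).
≈ 102.455 × (0.5672 + 0.3217 + 0.1825 + 0.1035 + 0.0587) ≈ 102.455 × 1.2336 ≈ 126.388 mg/L.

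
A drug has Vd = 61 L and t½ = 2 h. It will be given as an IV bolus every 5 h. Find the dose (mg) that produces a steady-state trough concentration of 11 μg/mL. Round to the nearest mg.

τ/t½ = 5/2 ≈ 2.5, so f = (1/2)^(5/2) ≈ 0.176777.
Cmin,ss = (D/Vd)·f/(1−f), so D = Cmin,ss·Vd·(1−f)/f.
D = 11 × 61 × (1−f)/f ≈ 11 × 61 × 4.65684 ≈ 3124.74 mg.

3125 mg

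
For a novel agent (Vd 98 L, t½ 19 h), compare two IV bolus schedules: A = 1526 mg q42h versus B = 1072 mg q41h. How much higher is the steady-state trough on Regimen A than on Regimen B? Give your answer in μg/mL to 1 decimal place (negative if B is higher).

1.1 μg/mL

Regimen A: f = (1/2)^(42/19) ≈ 0.2161; Cmin,ss = (1526/98)·f/(1−f) ≈ 4.293 μg/mL.
Regimen B: f = (1/2)^(41/19) ≈ 0.2241; Cmin,ss = (1072/98)·f/(1−f) ≈ 3.159 μg/mL.
Difference ≈ 4.293 − 3.159 ≈ 1.134 μg/mL.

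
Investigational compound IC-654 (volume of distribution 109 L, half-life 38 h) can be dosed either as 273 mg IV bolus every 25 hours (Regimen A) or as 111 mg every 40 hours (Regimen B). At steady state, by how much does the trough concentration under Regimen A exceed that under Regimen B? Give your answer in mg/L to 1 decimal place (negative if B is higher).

Regimen A: f = (1/2)^(25/38) ≈ 0.6338; Cmin,ss = (273/109)·f/(1−f) ≈ 4.335 mg/L.
Regimen B: f = (1/2)^(40/38) ≈ 0.4821; Cmin,ss = (111/109)·f/(1−f) ≈ 0.948 mg/L.
Difference ≈ 4.335 − 0.948 ≈ 3.387 mg/L.

3.4 mg/L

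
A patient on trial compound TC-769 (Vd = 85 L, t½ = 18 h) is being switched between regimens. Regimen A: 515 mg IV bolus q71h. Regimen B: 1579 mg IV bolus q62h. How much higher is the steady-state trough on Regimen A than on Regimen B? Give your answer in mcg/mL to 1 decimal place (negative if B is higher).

Regimen A: f = (1/2)^(71/18) ≈ 0.0650; Cmin,ss = (515/85)·f/(1−f) ≈ 0.421 mcg/mL.
Regimen B: f = (1/2)^(62/18) ≈ 0.0919; Cmin,ss = (1579/85)·f/(1−f) ≈ 1.880 mcg/mL.
Difference ≈ 0.421 − 1.880 ≈ -1.459 mcg/mL.

-1.5 mcg/mL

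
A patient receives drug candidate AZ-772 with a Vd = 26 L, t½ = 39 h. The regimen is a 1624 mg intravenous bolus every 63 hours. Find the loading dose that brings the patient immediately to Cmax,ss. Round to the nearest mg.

2411 mg

f = (1/2)^(63/39) ≈ 0.326378; accumulation ratio R = 1/(1−f) ≈ 1.48451.
Loading dose to hit Cmax,ss on first dose: D_load = D_maint·R ≈ 1624 × 1.48451 ≈ 2410.84 mg.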